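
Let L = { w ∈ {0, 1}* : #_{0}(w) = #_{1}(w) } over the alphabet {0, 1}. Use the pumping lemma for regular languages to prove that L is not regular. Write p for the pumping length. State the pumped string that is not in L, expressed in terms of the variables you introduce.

Toward a contradiction, assume L is regular with pumping length p.
Choose w = 0^p 1^p ∈ L with |w| = 2p ≥ p.
Write w = xyz as guaranteed by the lemma, with |xy| ≤ p and |y| > 0.
Because |xy| ≤ p and w begins with p copies of 0, we have y = 0^k with 1 ≤ k ≤ p.
Pump with i = 2: xy^2z = 0^{p+k} 1^p has p+k occurrences of 0 but only p of 1. Since k ≥ 1 the counts differ, so xy^2z ∉ L.
This is a contradiction; hence L is not regular.

0^{p+k} 1^p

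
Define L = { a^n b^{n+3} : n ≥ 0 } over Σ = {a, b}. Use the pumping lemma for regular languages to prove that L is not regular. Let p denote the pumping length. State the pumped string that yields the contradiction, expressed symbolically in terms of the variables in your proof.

Toward a contradiction, assume L is regular with pumping length p.
Let w = a^p b^{p+3} ∈ L; note |w| = 2p+3 ≥ p.
Write w = xyz as guaranteed by the lemma, with |xy| ≤ p and |y| ≥ 1.
Since the first p symbols of w are all a's and |xy| ≤ p, y lies entirely in the leading a-block: y = a^k for some k with 1 ≤ k ≤ p.
Pump with i = 2: xy^2z = a^{p+k} b^{p+3}. For this to lie in L we would need p+3 = (p+k)+3, which forces k = 0. But k ≥ 1, so xy^2z ∉ L.
This is a contradiction; hence L is not regular.

a^{p+k} b^{p+3}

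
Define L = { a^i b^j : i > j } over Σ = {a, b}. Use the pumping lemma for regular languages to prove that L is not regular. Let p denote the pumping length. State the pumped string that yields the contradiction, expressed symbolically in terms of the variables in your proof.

Suppose for contradiction that L is regular, and let p be the pumping length.
Choose w = a^{p+1} b^p ∈ L, with |w| = 2p+1 ≥ p.
By the pumping lemma, w = xyz with |xy| ≤ p and |y| > 0.
The first p characters of w are a's, so xy (and hence y) consists only of a's. Write y = a^k, 1 ≤ k ≤ p.
Consider xy^0z = xz = a^{p+1-k} b^p. Since k ≥ 1, the a-count p+1-k is at most p, so i > j fails; thus xz ∉ L.
This is a contradiction; hence L is not regular.

a^{p+1-k} b^p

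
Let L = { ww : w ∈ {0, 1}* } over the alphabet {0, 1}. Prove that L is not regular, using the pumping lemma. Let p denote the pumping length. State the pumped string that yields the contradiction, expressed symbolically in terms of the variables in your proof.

Assume L is regular. Let p be the pumping length given by the pumping lemma.
Take w = 0^p 1^p 0^p 1^p = uu where u = 0^p1^p; then w ∈ L and |w| = 4p ≥ p.
By the pumping lemma, w = xyz with |xy| ≤ p and |y| > 0.
Since the first p symbols of w are all 0's and |xy| ≤ p, y lies entirely in the leading 0-block: y = 0^k for some k with 1 ≤ k ≤ p.
Pump with i = 2: xy^2z = 0^{p+k} 1^p 0^p 1^p, of length 4p+k. Suppose this equals vv. The string starts with 0 and ends with 1, so v does too; thus the boundary between the two copies of v is a 1→0 transition. There is exactly one such transition, at position 2p+k, so |v| = 2p+k and |vv| = 4p+2k ≠ 4p+k since k ≥ 1. So xy^2z ∉ L.
This contradicts the pumping lemma, so L is not regular.

0^{p+k} 1^p 0^p 1^p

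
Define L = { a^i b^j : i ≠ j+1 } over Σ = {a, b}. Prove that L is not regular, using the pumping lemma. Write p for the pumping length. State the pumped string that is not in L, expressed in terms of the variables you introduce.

a^{p+p!} b^{p+p!-1}

Assume L is regular. Let p be the pumping length given by the pumping lemma.
Choose w = a^p b^{p+p!-1}. Since p ≠ (p+p!-1)+1 = p+p!, w ∈ L; and |w| ≥ p.
The pumping lemma gives a decomposition w = xyz where |xy| ≤ p and |y| ≥ 1.
Since the first p symbols of w are all a's and |xy| ≤ p, y lies entirely in the leading a-block: y = a^k for some k with 1 ≤ k ≤ p.
Since 1 ≤ k ≤ p, k divides p!; set t = 1 + p!/k. Then xy^t z has p + (p!/k)·k = p + p! copies of a. Now the a-count is p+p! and (b-count)+1 = (p+p!-1)+1 = p+p!, so i ≠ j+1 fails. So xy^t z = a^{p+p!} b^{p+p!-1} ∉ L.
This contradicts the pumping lemma, so L is not regular.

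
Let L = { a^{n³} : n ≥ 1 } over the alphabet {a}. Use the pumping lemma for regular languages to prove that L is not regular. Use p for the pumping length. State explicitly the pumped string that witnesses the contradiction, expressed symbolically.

a^{p³+k}

Assume L is regular; let p be its pumping constant.
Take w = a^{p³} ∈ L with |w| = p³ ≥ p.
Write w = xyz as guaranteed by the lemma, with |xy| ≤ p and |y| > 0.
Then y = a^k for some k with 1 ≤ k ≤ p.
Pump with i = 2: xy^2z = a^{p³+k}. Since 1 ≤ k ≤ p, p³ < p³+k ≤ p³+p < p³+3p²+3p+1 = (p+1)³, so p³+k is not a perfect cube. So xy^2z ∉ L.
Contradiction. Therefore L is not regular.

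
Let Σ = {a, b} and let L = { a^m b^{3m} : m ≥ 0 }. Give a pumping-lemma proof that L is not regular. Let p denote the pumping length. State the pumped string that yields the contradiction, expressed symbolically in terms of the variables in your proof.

Toward a contradiction, assume L is regular with pumping length p.
Choose w = a^p b^{3p}, which is in L with |w| = 4p ≥ p.
By the pumping lemma, w = xyz with |xy| ≤ p and |y| > 0.
Since the first p symbols of w are all a's and |xy| ≤ p, y lies entirely in the leading a-block: y = a^k for some k with 1 ≤ k ≤ p.
Pump with i = 2: xy^2z = a^{p+k} b^{3p}. For this to lie in L we would need 3p = 3(p+k), which forces k = 0. But k ≥ 1, so xy^2z ∉ L.
This contradicts the pumping lemma, so L is not regular.

a^{p+k} b^{3p}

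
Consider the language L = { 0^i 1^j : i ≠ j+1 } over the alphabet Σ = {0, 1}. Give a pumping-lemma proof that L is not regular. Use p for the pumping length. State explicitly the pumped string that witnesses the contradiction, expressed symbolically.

0^{p+p!} 1^{p+p!-1}

Assume L is regular. Let p be the pumping length given by the pumping lemma.
Choose w = 0^p 1^{p+p!-1}. Since p ≠ (p+p!-1)+1 = p+p!, w ∈ L; and |w| ≥ p.
Write w = xyz as guaranteed by the lemma, with |xy| ≤ p and |y| ≥ 1.
Since the first p symbols of w are all 0's and |xy| ≤ p, y lies entirely in the leading 0-block: y = 0^k for some k with 1 ≤ k ≤ p.
Since 1 ≤ k ≤ p, k divides p!; set t = 1 + p!/k. Then xy^t z has p + (p!/k)·k = p + p! copies of 0. Now the 0-count is p+p! and (1-count)+1 = (p+p!-1)+1 = p+p!, so i ≠ j+1 fails. So xy^t z = 0^{p+p!} 1^{p+p!-1} ∉ L.
Contradiction. Therefore L is not regular.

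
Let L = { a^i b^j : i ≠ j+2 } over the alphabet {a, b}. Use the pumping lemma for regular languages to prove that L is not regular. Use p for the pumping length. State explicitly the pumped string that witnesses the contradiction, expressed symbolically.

Toward a contradiction, assume L is regular with pumping length p.
Choose w = a^p b^{p+p!-2}. Since p ≠ (p+p!-2)+2 = p+p!, w ∈ L; and |w| ≥ p.
By the pumping lemma, w = xyz with |xy| ≤ p and |y| > 0.
The first p characters of w are a's, so xy (and hence y) consists only of a's. Write y = a^k, 1 ≤ k ≤ p.
Since 1 ≤ k ≤ p, k divides p!; set t = 1 + p!/k. Then xy^t z has p + (p!/k)·k = p + p! copies of a. Now the a-count is p+p! and (b-count)+2 = (p+p!-2)+2 = p+p!, so i ≠ j+2 fails. So xy^t z = a^{p+p!} b^{p+p!-2} ∉ L.
Contradiction. Therefore L is not regular.

a^{p+p!} b^{p+p!-2}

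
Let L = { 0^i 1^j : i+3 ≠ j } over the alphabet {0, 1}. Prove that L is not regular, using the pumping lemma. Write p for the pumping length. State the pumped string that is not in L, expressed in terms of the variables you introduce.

0^{p+p!} 1^{p+p!+3}

Suppose for contradiction that L is regular, and let p be the pumping length.
Choose w = 0^p 1^{p+p!+3}. Since p ≠ (p+p!+3)-3 = p+p!, w ∈ L; and |w| ≥ p.
The pumping lemma gives a decomposition w = xyz where |xy| ≤ p and |y| > 0.
Since the first p symbols of w are all 0's and |xy| ≤ p, y lies entirely in the leading 0-block: y = 0^k for some k with 1 ≤ k ≤ p.
Since 1 ≤ k ≤ p, k divides p!; set t = 1 + p!/k. Then xy^t z has p + (p!/k)·k = p + p! copies of 0. Now the 0-count is p+p! and (1-count)-3 = (p+p!+3)-3 = p+p!, so i+3 ≠ j fails. So xy^t z = 0^{p+p!} 1^{p+p!+3} ∉ L.
This is a contradiction; hence L is not regular.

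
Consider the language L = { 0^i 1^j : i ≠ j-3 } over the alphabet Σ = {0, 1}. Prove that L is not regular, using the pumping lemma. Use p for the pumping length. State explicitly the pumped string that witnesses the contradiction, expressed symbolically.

0^{p+p!} 1^{p+p!+3}

Assume L is regular. Let p be the pumping length given by the pumping lemma.
Choose w = 0^p 1^{p+p!+3}. Since p ≠ (p+p!+3)-3 = p+p!, w ∈ L; and |w| ≥ p.
By the pumping lemma, w = xyz with |xy| ≤ p and |y| > 0.
Since the first p symbols of w are all 0's and |xy| ≤ p, y lies entirely in the leading 0-block: y = 0^k for some k with 1 ≤ k ≤ p.
Since 1 ≤ k ≤ p, k divides p!; set t = 1 + p!/k. Then xy^t z has p + (p!/k)·k = p + p! copies of 0. Now the 0-count is p+p! and (1-count)-3 = (p+p!+3)-3 = p+p!, so i ≠ j-3 fails. So xy^t z = 0^{p+p!} 1^{p+p!+3} ∉ L.
This contradicts the pumping lemma, so L is not regular.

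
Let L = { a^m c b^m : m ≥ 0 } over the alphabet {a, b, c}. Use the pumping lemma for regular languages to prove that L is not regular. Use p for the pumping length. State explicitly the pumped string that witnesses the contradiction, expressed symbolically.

Suppose for contradiction that L is regular, and let p be the pumping length.
Take w = a^p c b^p ∈ L with |w| = 2p+1 ≥ p.
The pumping lemma gives a decomposition w = xyz where |xy| ≤ p and |y| > 0.
Since the first p symbols of w are all a's and |xy| ≤ p, y lies entirely in the leading a-block: y = a^k for some k with 1 ≤ k ≤ p.
Pump with i = 2: xy^2z = a^{p+k} c b^p, which would require p+k = p. But k ≥ 1, so xy^2z ∉ L.
This is a contradiction; hence L is not regular.

a^{p+k} c b^p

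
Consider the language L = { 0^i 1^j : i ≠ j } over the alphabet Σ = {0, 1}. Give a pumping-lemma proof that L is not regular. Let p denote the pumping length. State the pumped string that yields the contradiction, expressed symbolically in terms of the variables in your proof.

0^{p+p!} 1^{p+p!}

Suppose for contradiction that L is regular, and let p be the pumping length.
Choose w = 0^p 1^{p+p!}. Since p ≠ p+p!, w ∈ L; and |w| ≥ p.
The pumping lemma gives a decomposition w = xyz where |xy| ≤ p and y is nonempty.
Because |xy| ≤ p and w begins with p copies of 0, we have y = 0^k with 1 ≤ k ≤ p.
Since 1 ≤ k ≤ p, k divides p!; set t = 1 + p!/k. Then xy^t z has p + (p!/k)·k = p + p! copies of 0. Now the 0-count equals the 1-count, so i ≠ j fails. So xy^t z = 0^{p+p!} 1^{p+p!} ∉ L.
This contradicts the pumping lemma, so L is not regular.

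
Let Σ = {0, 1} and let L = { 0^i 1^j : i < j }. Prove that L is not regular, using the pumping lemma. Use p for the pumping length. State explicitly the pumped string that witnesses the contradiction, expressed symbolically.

Suppose for contradiction that L is regular, and let p be the pumping length.
Choose w = 0^p 1^{p+1} ∈ L, with |w| = 2p+1 ≥ p.
Write w = xyz as guaranteed by the lemma, with |xy| ≤ p and |y| ≥ 1.
Since the first p symbols of w are all 0's and |xy| ≤ p, y lies entirely in the leading 0-block: y = 0^k for some k with 1 ≤ k ≤ p.
Consider xy^2z = 0^{p+k} 1^{p+1}. Since k ≥ 1, the 0-count p+k is at least p+1, so i < j fails; thus xy^2z ∉ L.
Contradiction. Therefore L is not regular.

0^{p+k} 1^{p+1}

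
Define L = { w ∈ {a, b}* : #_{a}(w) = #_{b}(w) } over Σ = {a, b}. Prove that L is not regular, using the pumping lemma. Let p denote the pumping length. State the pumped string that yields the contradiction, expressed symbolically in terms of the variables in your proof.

Assume L is regular. Let p be the pumping length given by the pumping lemma.
Choose w = a^p b^p ∈ L with |w| = 2p ≥ p.
Write w = xyz as guaranteed by the lemma, with |xy| ≤ p and |y| ≥ 1.
Since the first p symbols of w are all a's and |xy| ≤ p, y lies entirely in the leading a-block: y = a^k for some k with 1 ≤ k ≤ p.
Pump with i = 2: xy^2z = a^{p+k} b^p has p+k occurrences of a but only p of b. Since k ≥ 1 the counts differ, so xy^2z ∉ L.
This is a contradiction; hence L is not regular.

a^{p+k} b^p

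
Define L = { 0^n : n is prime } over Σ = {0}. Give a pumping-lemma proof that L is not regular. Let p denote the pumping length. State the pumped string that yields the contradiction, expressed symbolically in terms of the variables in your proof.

0^{q(1+k)}

Assume L is regular. Let p be the pumping length given by the pumping lemma.
Let q be a prime with q ≥ p+2 (infinitely many primes exist), and take w = 0^q ∈ L with |w| = q ≥ p.
The pumping lemma gives a decomposition w = xyz where |xy| ≤ p and |y| > 0.
Then y = 0^k for some k with 1 ≤ k ≤ p.
Since 1 ≤ k ≤ p, |xz| = q-k. Pump with i = q+1: |xy^{q+1}z| = (q-k)+(q+1)k = q+qk = q(1+k), which is composite (both factors ≥ 2). So xy^{q+1}z = 0^{q(1+k)} ∉ L.
This is a contradiction; hence L is not regular.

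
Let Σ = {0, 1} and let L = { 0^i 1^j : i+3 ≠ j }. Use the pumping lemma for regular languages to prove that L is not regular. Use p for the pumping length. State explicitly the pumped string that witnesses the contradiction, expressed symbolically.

0^{p+p!} 1^{p+p!+3}

Assume L is regular; let p be its pumping constant.
Choose w = 0^p 1^{p+p!+3}. Since p ≠ (p+p!+3)-3 = p+p!, w ∈ L; and |w| ≥ p.
Write w = xyz as guaranteed by the lemma, with |xy| ≤ p and |y| ≥ 1.
Since the first p symbols of w are all 0's and |xy| ≤ p, y lies entirely in the leading 0-block: y = 0^k for some k with 1 ≤ k ≤ p.
Since 1 ≤ k ≤ p, k divides p!; set t = 1 + p!/k. Then xy^t z has p + (p!/k)·k = p + p! copies of 0. Now the 0-count is p+p! and (1-count)-3 = (p+p!+3)-3 = p+p!, so i+3 ≠ j fails. So xy^t z = 0^{p+p!} 1^{p+p!+3} ∉ L.
Contradiction. Therefore L is not regular.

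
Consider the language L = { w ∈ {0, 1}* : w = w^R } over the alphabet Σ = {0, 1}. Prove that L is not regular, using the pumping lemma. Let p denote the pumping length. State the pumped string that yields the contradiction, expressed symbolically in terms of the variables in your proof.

Suppose for contradiction that L is regular, and let p be the pumping length.
Take w = 0^p 1 0^p, a palindrome of length 2p+1 ≥ p.
By the pumping lemma, w = xyz with |xy| ≤ p and |y| ≥ 1.
Since the first p symbols of w are all 0's and |xy| ≤ p, y lies entirely in the leading 0-block: y = 0^k for some k with 1 ≤ k ≤ p.
Pump with i = 2: xy^2z = 0^{p+k} 1 0^p. Its reverse is 0^p 1 0^{p+k}, which differs from xy^2z since k ≥ 1. So xy^2z is not a palindrome and xy^2z ∉ L.
Contradiction. Therefore L is not regular.

0^{p+k} 1 0^p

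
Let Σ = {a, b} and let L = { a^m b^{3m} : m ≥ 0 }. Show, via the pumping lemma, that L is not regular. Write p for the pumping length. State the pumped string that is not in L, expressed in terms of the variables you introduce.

a^{p+k} b^{3p}

Toward a contradiction, assume L is regular with pumping length p.
Choose w = a^p b^{3p}, which is in L with |w| = 4p ≥ p.
The pumping lemma gives a decomposition w = xyz where |xy| ≤ p and |y| > 0.
The first p characters of w are a's, so xy (and hence y) consists only of a's. Write y = a^k, 1 ≤ k ≤ p.
Pump with i = 2: xy^2z = a^{p+k} b^{3p}. For this to lie in L we would need 3p = 3(p+k), which forces k = 0. But k ≥ 1, so xy^2z ∉ L.
This is a contradiction; hence L is not regular.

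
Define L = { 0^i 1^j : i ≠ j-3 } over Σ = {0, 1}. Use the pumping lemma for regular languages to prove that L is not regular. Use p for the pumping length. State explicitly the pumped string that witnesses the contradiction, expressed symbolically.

Toward a contradiction, assume L is regular with pumping length p.
Choose w = 0^p 1^{p+p!+3}. Since p ≠ (p+p!+3)-3 = p+p!, w ∈ L; and |w| ≥ p.
The pumping lemma gives a decomposition w = xyz where |xy| ≤ p and |y| > 0.
Because |xy| ≤ p and w begins with p copies of 0, we have y = 0^k with 1 ≤ k ≤ p.
Since 1 ≤ k ≤ p, k divides p!; set t = 1 + p!/k. Then xy^t z has p + (p!/k)·k = p + p! copies of 0. Now the 0-count is p+p! and (1-count)-3 = (p+p!+3)-3 = p+p!, so i ≠ j-3 fails. So xy^t z = 0^{p+p!} 1^{p+p!+3} ∉ L.
This contradicts the pumping lemma, so L is not regular.

0^{p+p!} 1^{p+p!+3}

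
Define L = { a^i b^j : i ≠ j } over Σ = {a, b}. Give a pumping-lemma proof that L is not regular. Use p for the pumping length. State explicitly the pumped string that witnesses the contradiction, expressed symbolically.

Assume L is regular; let p be its pumping constant.
Choose w = a^p b^{p+p!}. Since p ≠ p+p!, w ∈ L; and |w| ≥ p.
Write w = xyz as guaranteed by the lemma, with |xy| ≤ p and |y| > 0.
Because |xy| ≤ p and w begins with p copies of a, we have y = a^k with 1 ≤ k ≤ p.
Since 1 ≤ k ≤ p, k divides p!; set t = 1 + p!/k. Then xy^t z has p + (p!/k)·k = p + p! copies of a. Now the a-count equals the b-count, so i ≠ j fails. So xy^t z = a^{p+p!} b^{p+p!} ∉ L.
This contradicts the pumping lemma, so L is not regular.

a^{p+p!} b^{p+p!}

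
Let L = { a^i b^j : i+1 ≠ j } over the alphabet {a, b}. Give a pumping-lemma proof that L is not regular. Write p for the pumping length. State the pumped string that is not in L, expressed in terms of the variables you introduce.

a^{p+p!} b^{p+p!+1}

Suppose for contradiction that L is regular, and let p be the pumping length.
Choose w = a^p b^{p+p!+1}. Since p ≠ (p+p!+1)-1 = p+p!, w ∈ L; and |w| ≥ p.
The pumping lemma gives a decomposition w = xyz where |xy| ≤ p and |y| ≥ 1.
Because |xy| ≤ p and w begins with p copies of a, we have y = a^k with 1 ≤ k ≤ p.
Since 1 ≤ k ≤ p, k divides p!; set t = 1 + p!/k. Then xy^t z has p + (p!/k)·k = p + p! copies of a. Now the a-count is p+p! and (b-count)-1 = (p+p!+1)-1 = p+p!, so i+1 ≠ j fails. So xy^t z = a^{p+p!} b^{p+p!+1} ∉ L.
This contradicts the pumping lemma, so L is not regular.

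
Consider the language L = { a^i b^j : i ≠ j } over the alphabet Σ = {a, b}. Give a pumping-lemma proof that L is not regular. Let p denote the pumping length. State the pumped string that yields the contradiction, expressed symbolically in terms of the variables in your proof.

Assume L is regular. Let p be the pumping length given by the pumping lemma.
Choose w = a^p b^{p+p!}. Since p ≠ p+p!, w ∈ L; and |w| ≥ p.
The pumping lemma gives a decomposition w = xyz where |xy| ≤ p and y is nonempty.
Since the first p symbols of w are all a's and |xy| ≤ p, y lies entirely in the leading a-block: y = a^k for some k with 1 ≤ k ≤ p.
Since 1 ≤ k ≤ p, k divides p!; set t = 1 + p!/k. Then xy^t z has p + (p!/k)·k = p + p! copies of a. Now the a-count equals the b-count, so i ≠ j fails. So xy^t z = a^{p+p!} b^{p+p!} ∉ L.
This contradicts the pumping lemma, so L is not regular.

a^{p+p!} b^{p+p!}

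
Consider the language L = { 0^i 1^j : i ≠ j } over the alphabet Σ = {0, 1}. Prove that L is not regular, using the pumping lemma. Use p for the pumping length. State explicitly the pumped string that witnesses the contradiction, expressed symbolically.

0^{p+p!} 1^{p+p!}

Toward a contradiction, assume L is regular with pumping length p.
Choose w = 0^p 1^{p+p!}. Since p ≠ p+p!, w ∈ L; and |w| ≥ p.
By the pumping lemma, w = xyz with |xy| ≤ p and |y| > 0.
Since the first p symbols of w are all 0's and |xy| ≤ p, y lies entirely in the leading 0-block: y = 0^k for some k with 1 ≤ k ≤ p.
Since 1 ≤ k ≤ p, k divides p!; set t = 1 + p!/k. Then xy^t z has p + (p!/k)·k = p + p! copies of 0. Now the 0-count equals the 1-count, so i ≠ j fails. So xy^t z = 0^{p+p!} 1^{p+p!} ∉ L.
This is a contradiction; hence L is not regular.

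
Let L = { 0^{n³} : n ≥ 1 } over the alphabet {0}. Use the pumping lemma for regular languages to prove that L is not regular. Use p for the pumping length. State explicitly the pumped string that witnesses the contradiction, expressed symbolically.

Assume L is regular. Let p be the pumping length given by the pumping lemma.
Take w = 0^{p³} ∈ L with |w| = p³ ≥ p.
The pumping lemma gives a decomposition w = xyz where |xy| ≤ p and y is nonempty.
Then y = 0^k for some k with 1 ≤ k ≤ p.
Pump with i = 2: xy^2z = 0^{p³+k}. Since 1 ≤ k ≤ p, p³ < p³+k ≤ p³+p < p³+3p²+3p+1 = (p+1)³, so p³+k is not a perfect cube. So xy^2z ∉ L.
Contradiction. Therefore L is not regular.

0^{p³+k}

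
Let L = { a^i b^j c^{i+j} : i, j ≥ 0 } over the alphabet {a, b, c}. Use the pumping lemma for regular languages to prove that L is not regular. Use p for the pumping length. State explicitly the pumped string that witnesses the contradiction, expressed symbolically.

Assume L is regular. Let p be the pumping length given by the pumping lemma.
Take w = a^p b^p c^{2p} ∈ L (with i=j=p, i+j=2p), |w| = 4p ≥ p.
The pumping lemma gives a decomposition w = xyz where |xy| ≤ p and |y| ≥ 1.
Because |xy| ≤ p and w begins with p copies of a, we have y = a^k with 1 ≤ k ≤ p.
Consider xy^2z = a^{p+k} b^p c^{2p}. Now the a- and b-counts sum to 2p+k, but the c-count is 2p ≠ 2p+k. So xy^2z ∉ L.
This contradicts the pumping lemma, so L is not regular.

a^{p+k} b^p c^{2p}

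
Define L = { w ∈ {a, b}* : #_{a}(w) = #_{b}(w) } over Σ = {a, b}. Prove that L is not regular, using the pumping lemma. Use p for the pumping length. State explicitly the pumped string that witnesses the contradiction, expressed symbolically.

Assume L is regular. Let p be the pumping length given by the pumping lemma.
Choose w = a^p b^p ∈ L with |w| = 2p ≥ p.
By the pumping lemma, w = xyz with |xy| ≤ p and |y| > 0.
The first p characters of w are a's, so xy (and hence y) consists only of a's. Write y = a^k, 1 ≤ k ≤ p.
Pump with i = 2: xy^2z = a^{p+k} b^p has p+k occurrences of a but only p of b. Since k ≥ 1 the counts differ, so xy^2z ∉ L.
This contradicts the pumping lemma, so L is not regular.

a^{p+k} b^p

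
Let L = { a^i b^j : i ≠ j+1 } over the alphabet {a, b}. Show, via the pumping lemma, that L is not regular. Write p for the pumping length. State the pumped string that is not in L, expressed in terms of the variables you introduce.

a^{p+p!} b^{p+p!-1}

Assume L is regular. Let p be the pumping length given by the pumping lemma.
Choose w = a^p b^{p+p!-1}. Since p ≠ (p+p!-1)+1 = p+p!, w ∈ L; and |w| ≥ p.
By the pumping lemma, w = xyz with |xy| ≤ p and y is nonempty.
Since the first p symbols of w are all a's and |xy| ≤ p, y lies entirely in the leading a-block: y = a^k for some k with 1 ≤ k ≤ p.
Since 1 ≤ k ≤ p, k divides p!; set t = 1 + p!/k. Then xy^t z has p + (p!/k)·k = p + p! copies of a. Now the a-count is p+p! and (b-count)+1 = (p+p!-1)+1 = p+p!, so i ≠ j+1 fails. So xy^t z = a^{p+p!} b^{p+p!-1} ∉ L.
This is a contradiction; hence L is not regular.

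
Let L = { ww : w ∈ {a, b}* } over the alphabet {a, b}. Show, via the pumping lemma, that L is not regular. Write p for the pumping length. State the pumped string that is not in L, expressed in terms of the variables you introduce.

a^{p+k} b^p a^p b^p

Assume L is regular. Let p be the pumping length given by the pumping lemma.
Take w = a^p b^p a^p b^p = uu where u = a^pb^p; then w ∈ L and |w| = 4p ≥ p.
By the pumping lemma, w = xyz with |xy| ≤ p and y is nonempty.
The first p characters of w are a's, so xy (and hence y) consists only of a's. Write y = a^k, 1 ≤ k ≤ p.
Pump with i = 2: xy^2z = a^{p+k} b^p a^p b^p, of length 4p+k. Suppose this equals vv. The string starts with a and ends with b, so v does too; thus the boundary between the two copies of v is a b→a transition. There is exactly one such transition, at position 2p+k, so |v| = 2p+k and |vv| = 4p+2k ≠ 4p+k since k ≥ 1. So xy^2z ∉ L.
This is a contradiction; hence L is not regular.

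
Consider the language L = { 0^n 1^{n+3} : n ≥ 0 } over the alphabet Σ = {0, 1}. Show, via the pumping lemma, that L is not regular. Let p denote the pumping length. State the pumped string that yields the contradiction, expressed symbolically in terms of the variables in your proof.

Assume L is regular. Let p be the pumping length given by the pumping lemma.
Choose w = 0^p 1^{p+3}, which is in L with |w| = 2p+3 ≥ p.
The pumping lemma gives a decomposition w = xyz where |xy| ≤ p and |y| ≥ 1.
The first p characters of w are 0's, so xy (and hence y) consists only of 0's. Write y = 0^k, 1 ≤ k ≤ p.
Pump with i = 2: xy^2z = 0^{p+k} 1^{p+3}. For this to lie in L we would need p+3 = (p+k)+3, which forces k = 0. But k ≥ 1, so xy^2z ∉ L.
This is a contradiction; hence L is not regular.

0^{p+k} 1^{p+3}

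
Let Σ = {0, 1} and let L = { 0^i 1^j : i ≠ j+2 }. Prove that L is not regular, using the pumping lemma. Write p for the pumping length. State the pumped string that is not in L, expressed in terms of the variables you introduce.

0^{p+p!} 1^{p+p!-2}

Suppose for contradiction that L is regular, and let p be the pumping length.
Choose w = 0^p 1^{p+p!-2}. Since p ≠ (p+p!-2)+2 = p+p!, w ∈ L; and |w| ≥ p.
Write w = xyz as guaranteed by the lemma, with |xy| ≤ p and |y| ≥ 1.
Since the first p symbols of w are all 0's and |xy| ≤ p, y lies entirely in the leading 0-block: y = 0^k for some k with 1 ≤ k ≤ p.
Since 1 ≤ k ≤ p, k divides p!; set t = 1 + p!/k. Then xy^t z has p + (p!/k)·k = p + p! copies of 0. Now the 0-count is p+p! and (1-count)+2 = (p+p!-2)+2 = p+p!, so i ≠ j+2 fails. So xy^t z = 0^{p+p!} 1^{p+p!-2} ∉ L.
This contradicts the pumping lemma, so L is not regular.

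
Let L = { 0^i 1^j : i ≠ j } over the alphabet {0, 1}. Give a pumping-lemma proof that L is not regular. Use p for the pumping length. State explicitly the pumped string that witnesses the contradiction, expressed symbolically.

Assume L is regular; let p be its pumping constant.
Choose w = 0^p 1^{p+p!}. Since p ≠ p+p!, w ∈ L; and |w| ≥ p.
Write w = xyz as guaranteed by the lemma, with |xy| ≤ p and |y| ≥ 1.
Because |xy| ≤ p and w begins with p copies of 0, we have y = 0^k with 1 ≤ k ≤ p.
Since 1 ≤ k ≤ p, k divides p!; set t = 1 + p!/k. Then xy^t z has p + (p!/k)·k = p + p! copies of 0. Now the 0-count equals the 1-count, so i ≠ j fails. So xy^t z = 0^{p+p!} 1^{p+p!} ∉ L.
This is a contradiction; hence L is not regular.

0^{p+p!} 1^{p+p!}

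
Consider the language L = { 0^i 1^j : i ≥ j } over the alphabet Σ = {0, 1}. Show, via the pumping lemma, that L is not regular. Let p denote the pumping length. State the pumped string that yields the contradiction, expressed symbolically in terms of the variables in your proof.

Assume L is regular. Let p be the pumping length given by the pumping lemma.
Choose w = 0^p 1^p ∈ L, with |w| = 2p ≥ p.
Write w = xyz as guaranteed by the lemma, with |xy| ≤ p and y is nonempty.
Because |xy| ≤ p and w begins with p copies of 0, we have y = 0^k with 1 ≤ k ≤ p.
Consider xy^0z = xz = 0^{p-k} 1^p. Since k ≥ 1, the 0-count p-k is less than p, so i ≥ j fails; thus xz ∉ L.
Contradiction. Therefore L is not regular.

0^{p-k} 1^p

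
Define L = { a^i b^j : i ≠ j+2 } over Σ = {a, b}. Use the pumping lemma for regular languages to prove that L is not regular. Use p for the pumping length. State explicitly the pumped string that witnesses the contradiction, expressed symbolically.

Toward a contradiction, assume L is regular with pumping length p.
Choose w = a^p b^{p+p!-2}. Since p ≠ (p+p!-2)+2 = p+p!, w ∈ L; and |w| ≥ p.
Write w = xyz as guaranteed by the lemma, with |xy| ≤ p and y is nonempty.
Because |xy| ≤ p and w begins with p copies of a, we have y = a^k with 1 ≤ k ≤ p.
Since 1 ≤ k ≤ p, k divides p!; set t = 1 + p!/k. Then xy^t z has p + (p!/k)·k = p + p! copies of a. Now the a-count is p+p! and (b-count)+2 = (p+p!-2)+2 = p+p!, so i ≠ j+2 fails. So xy^t z = a^{p+p!} b^{p+p!-2} ∉ L.
This is a contradiction; hence L is not regular.

a^{p+p!} b^{p+p!-2}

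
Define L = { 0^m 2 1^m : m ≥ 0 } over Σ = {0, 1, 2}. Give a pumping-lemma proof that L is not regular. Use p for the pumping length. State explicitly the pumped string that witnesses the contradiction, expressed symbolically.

0^{p+k} 2 1^p

Assume L is regular. Let p be the pumping length given by the pumping lemma.
Take w = 0^p 2 1^p ∈ L with |w| = 2p+1 ≥ p.
By the pumping lemma, w = xyz with |xy| ≤ p and |y| ≥ 1.
Because |xy| ≤ p and w begins with p copies of 0, we have y = 0^k with 1 ≤ k ≤ p.
Pump with i = 2: xy^2z = 0^{p+k} 2 1^p, which would require p+k = p. But k ≥ 1, so xy^2z ∉ L.
This contradicts the pumping lemma, so L is not regular.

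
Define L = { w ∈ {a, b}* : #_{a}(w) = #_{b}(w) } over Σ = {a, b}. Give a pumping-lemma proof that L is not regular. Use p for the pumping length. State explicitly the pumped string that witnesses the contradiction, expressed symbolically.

a^{p+k} b^p

Toward a contradiction, assume L is regular with pumping length p.
Choose w = a^p b^p ∈ L with |w| = 2p ≥ p.
The pumping lemma gives a decomposition w = xyz where |xy| ≤ p and |y| ≥ 1.
Since the first p symbols of w are all a's and |xy| ≤ p, y lies entirely in the leading a-block: y = a^k for some k with 1 ≤ k ≤ p.
Pump with i = 2: xy^2z = a^{p+k} b^p has p+k occurrences of a but only p of b. Since k ≥ 1 the counts differ, so xy^2z ∉ L.
Contradiction. Therefore L is not regular.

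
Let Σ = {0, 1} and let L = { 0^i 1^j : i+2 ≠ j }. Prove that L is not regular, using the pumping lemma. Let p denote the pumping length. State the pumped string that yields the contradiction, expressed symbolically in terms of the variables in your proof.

0^{p+p!} 1^{p+p!+2}

Assume L is regular; let p be its pumping constant.
Choose w = 0^p 1^{p+p!+2}. Since p ≠ (p+p!+2)-2 = p+p!, w ∈ L; and |w| ≥ p.
Write w = xyz as guaranteed by the lemma, with |xy| ≤ p and y is nonempty.
Since the first p symbols of w are all 0's and |xy| ≤ p, y lies entirely in the leading 0-block: y = 0^k for some k with 1 ≤ k ≤ p.
Since 1 ≤ k ≤ p, k divides p!; set t = 1 + p!/k. Then xy^t z has p + (p!/k)·k = p + p! copies of 0. Now the 0-count is p+p! and (1-count)-2 = (p+p!+2)-2 = p+p!, so i+2 ≠ j fails. So xy^t z = 0^{p+p!} 1^{p+p!+2} ∉ L.
This is a contradiction; hence L is not regular.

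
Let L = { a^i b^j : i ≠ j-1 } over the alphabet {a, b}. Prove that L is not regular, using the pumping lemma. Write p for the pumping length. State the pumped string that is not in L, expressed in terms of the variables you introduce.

Assume L is regular; let p be its pumping constant.
Choose w = a^p b^{p+p!+1}. Since p ≠ (p+p!+1)-1 = p+p!, w ∈ L; and |w| ≥ p.
The pumping lemma gives a decomposition w = xyz where |xy| ≤ p and |y| > 0.
The first p characters of w are a's, so xy (and hence y) consists only of a's. Write y = a^k, 1 ≤ k ≤ p.
Since 1 ≤ k ≤ p, k divides p!; set t = 1 + p!/k. Then xy^t z has p + (p!/k)·k = p + p! copies of a. Now the a-count is p+p! and (b-count)-1 = (p+p!+1)-1 = p+p!, so i ≠ j-1 fails. So xy^t z = a^{p+p!} b^{p+p!+1} ∉ L.
This contradicts the pumping lemma, so L is not regular.

a^{p+p!} b^{p+p!+1}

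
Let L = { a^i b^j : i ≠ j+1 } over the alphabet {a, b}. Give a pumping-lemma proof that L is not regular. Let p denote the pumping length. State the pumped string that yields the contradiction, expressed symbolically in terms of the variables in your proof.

a^{p+p!} b^{p+p!-1}

Assume L is regular; let p be its pumping constant.
Choose w = a^p b^{p+p!-1}. Since p ≠ (p+p!-1)+1 = p+p!, w ∈ L; and |w| ≥ p.
The pumping lemma gives a decomposition w = xyz where |xy| ≤ p and y is nonempty.
Since the first p symbols of w are all a's and |xy| ≤ p, y lies entirely in the leading a-block: y = a^k for some k with 1 ≤ k ≤ p.
Since 1 ≤ k ≤ p, k divides p!; set t = 1 + p!/k. Then xy^t z has p + (p!/k)·k = p + p! copies of a. Now the a-count is p+p! and (b-count)+1 = (p+p!-1)+1 = p+p!, so i ≠ j+1 fails. So xy^t z = a^{p+p!} b^{p+p!-1} ∉ L.
This is a contradiction; hence L is not regular.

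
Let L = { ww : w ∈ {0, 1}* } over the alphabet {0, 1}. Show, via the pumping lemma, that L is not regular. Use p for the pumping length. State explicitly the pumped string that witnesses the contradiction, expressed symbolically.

0^{p+k} 1^p 0^p 1^p

Suppose for contradiction that L is regular, and let p be the pumping length.
Take w = 0^p 1^p 0^p 1^p = uu where u = 0^p1^p; then w ∈ L and |w| = 4p ≥ p.
The pumping lemma gives a decomposition w = xyz where |xy| ≤ p and |y| ≥ 1.
Since the first p symbols of w are all 0's and |xy| ≤ p, y lies entirely in the leading 0-block: y = 0^k for some k with 1 ≤ k ≤ p.
Pump with i = 2: xy^2z = 0^{p+k} 1^p 0^p 1^p, of length 4p+k. Suppose this equals vv. The string starts with 0 and ends with 1, so v does too; thus the boundary between the two copies of v is a 1→0 transition. There is exactly one such transition, at position 2p+k, so |v| = 2p+k and |vv| = 4p+2k ≠ 4p+k since k ≥ 1. So xy^2z ∉ L.
Contradiction. Therefore L is not regular.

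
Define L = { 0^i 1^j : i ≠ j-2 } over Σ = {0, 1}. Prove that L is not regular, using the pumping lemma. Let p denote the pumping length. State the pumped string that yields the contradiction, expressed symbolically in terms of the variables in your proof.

Assume L is regular. Let p be the pumping length given by the pumping lemma.
Choose w = 0^p 1^{p+p!+2}. Since p ≠ (p+p!+2)-2 = p+p!, w ∈ L; and |w| ≥ p.
The pumping lemma gives a decomposition w = xyz where |xy| ≤ p and |y| > 0.
Since the first p symbols of w are all 0's and |xy| ≤ p, y lies entirely in the leading 0-block: y = 0^k for some k with 1 ≤ k ≤ p.
Since 1 ≤ k ≤ p, k divides p!; set t = 1 + p!/k. Then xy^t z has p + (p!/k)·k = p + p! copies of 0. Now the 0-count is p+p! and (1-count)-2 = (p+p!+2)-2 = p+p!, so i ≠ j-2 fails. So xy^t z = 0^{p+p!} 1^{p+p!+2} ∉ L.
This contradicts the pumping lemma, so L is not regular.

0^{p+p!} 1^{p+p!+2}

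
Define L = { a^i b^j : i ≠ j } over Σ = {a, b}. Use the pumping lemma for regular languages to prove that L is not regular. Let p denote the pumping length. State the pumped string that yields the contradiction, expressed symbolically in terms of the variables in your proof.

a^{p+p!} b^{p+p!}

Assume L is regular. Let p be the pumping length given by the pumping lemma.
Choose w = a^p b^{p+p!}. Since p ≠ p+p!, w ∈ L; and |w| ≥ p.
By the pumping lemma, w = xyz with |xy| ≤ p and |y| > 0.
The first p characters of w are a's, so xy (and hence y) consists only of a's. Write y = a^k, 1 ≤ k ≤ p.
Since 1 ≤ k ≤ p, k divides p!; set t = 1 + p!/k. Then xy^t z has p + (p!/k)·k = p + p! copies of a. Now the a-count equals the b-count, so i ≠ j fails. So xy^t z = a^{p+p!} b^{p+p!} ∉ L.
This is a contradiction; hence L is not regular.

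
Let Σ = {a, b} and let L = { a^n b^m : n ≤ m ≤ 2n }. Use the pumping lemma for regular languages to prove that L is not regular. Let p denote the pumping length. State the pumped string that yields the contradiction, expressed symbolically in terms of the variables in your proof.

Toward a contradiction, assume L is regular with pumping length p.
Take w = a^p b^p ∈ L (since p ≤ p ≤ 2p), with |w| = 2p ≥ p.
The pumping lemma gives a decomposition w = xyz where |xy| ≤ p and |y| ≥ 1.
Since the first p symbols of w are all a's and |xy| ≤ p, y lies entirely in the leading a-block: y = a^k for some k with 1 ≤ k ≤ p.
Pump with i = 2: xy^2z = a^{p+k} b^p. Now n = p+k > p = m, so the condition n ≤ m fails. Thus xy^2z ∉ L.
This contradicts the pumping lemma, so L is not regular.

a^{p+k} b^p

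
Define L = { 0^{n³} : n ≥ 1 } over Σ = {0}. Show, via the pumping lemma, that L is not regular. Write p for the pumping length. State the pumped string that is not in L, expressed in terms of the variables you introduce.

0^{p³+k}

Toward a contradiction, assume L is regular with pumping length p.
Take w = 0^{p³} ∈ L with |w| = p³ ≥ p.
Write w = xyz as guaranteed by the lemma, with |xy| ≤ p and y is nonempty.
Then y = 0^k for some k with 1 ≤ k ≤ p.
Pump with i = 2: xy^2z = 0^{p³+k}. Since 1 ≤ k ≤ p, p³ < p³+k ≤ p³+p < p³+3p²+3p+1 = (p+1)³, so p³+k is not a perfect cube. So xy^2z ∉ L.
This contradicts the pumping lemma, so L is not regular.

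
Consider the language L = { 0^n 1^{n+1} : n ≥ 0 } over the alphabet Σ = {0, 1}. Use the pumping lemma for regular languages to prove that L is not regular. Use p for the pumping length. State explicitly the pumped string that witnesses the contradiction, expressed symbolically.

0^{p+k} 1^{p+1}

Toward a contradiction, assume L is regular with pumping length p.
Take w = 0^p 1^{p+1}. Then w ∈ L and |w| = 2p+1 ≥ p.
Write w = xyz as guaranteed by the lemma, with |xy| ≤ p and y is nonempty.
Because |xy| ≤ p and w begins with p copies of 0, we have y = 0^k with 1 ≤ k ≤ p.
Pump with i = 2: xy^2z = 0^{p+k} 1^{p+1}. For this to lie in L we would need p+1 = (p+k)+1, which forces k = 0. But k ≥ 1, so xy^2z ∉ L.
This contradicts the pumping lemma, so L is not regular.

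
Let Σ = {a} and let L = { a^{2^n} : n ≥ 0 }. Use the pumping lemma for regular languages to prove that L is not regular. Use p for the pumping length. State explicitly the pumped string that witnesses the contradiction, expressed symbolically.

Assume L is regular. Let p be the pumping length given by the pumping lemma.
Take w = a^{2^p} ∈ L with |w| = 2^p ≥ p.
Write w = xyz as guaranteed by the lemma, with |xy| ≤ p and y is nonempty.
Then y = a^k for some k with 1 ≤ k ≤ p.
Pump with i = 2: xy^2z = a^{2^p+k}. Since 1 ≤ k ≤ p < 2^p, we have 2^p < 2^p+k < 2^{p+1}, so 2^p+k is not a power of 2. So xy^2z ∉ L.
This is a contradiction; hence L is not regular.

a^{2^p+k}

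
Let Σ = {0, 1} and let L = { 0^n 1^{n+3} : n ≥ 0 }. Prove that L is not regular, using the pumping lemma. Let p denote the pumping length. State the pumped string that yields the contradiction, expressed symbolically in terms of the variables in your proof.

0^{p+k} 1^{p+3}

Suppose for contradiction that L is regular, and let p be the pumping length.
Choose w = 0^p 1^{p+3}, which is in L with |w| = 2p+3 ≥ p.
Write w = xyz as guaranteed by the lemma, with |xy| ≤ p and |y| ≥ 1.
The first p characters of w are 0's, so xy (and hence y) consists only of 0's. Write y = 0^k, 1 ≤ k ≤ p.
Pump with i = 2: xy^2z = 0^{p+k} 1^{p+3}. For this to lie in L we would need p+3 = (p+k)+3, which forces k = 0. But k ≥ 1, so xy^2z ∉ L.
This is a contradiction; hence L is not regular.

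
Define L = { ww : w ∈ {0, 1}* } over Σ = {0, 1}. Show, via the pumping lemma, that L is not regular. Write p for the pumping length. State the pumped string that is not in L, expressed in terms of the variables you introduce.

Assume L is regular; let p be its pumping constant.
Take w = 0^p 1^p 0^p 1^p = uu where u = 0^p1^p; then w ∈ L and |w| = 4p ≥ p.
By the pumping lemma, w = xyz with |xy| ≤ p and |y| ≥ 1.
Because |xy| ≤ p and w begins with p copies of 0, we have y = 0^k with 1 ≤ k ≤ p.
Pump with i = 2: xy^2z = 0^{p+k} 1^p 0^p 1^p, of length 4p+k. Suppose this equals vv. The string starts with 0 and ends with 1, so v does too; thus the boundary between the two copies of v is a 1→0 transition. There is exactly one such transition, at position 2p+k, so |v| = 2p+k and |vv| = 4p+2k ≠ 4p+k since k ≥ 1. So xy^2z ∉ L.
This is a contradiction; hence L is not regular.

0^{p+k} 1^p 0^p 1^p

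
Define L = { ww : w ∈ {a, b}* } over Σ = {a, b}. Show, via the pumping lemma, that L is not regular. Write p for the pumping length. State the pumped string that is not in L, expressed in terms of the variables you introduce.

Assume L is regular; let p be its pumping constant.
Take w = a^p b^p a^p b^p = uu where u = a^pb^p; then w ∈ L and |w| = 4p ≥ p.
The pumping lemma gives a decomposition w = xyz where |xy| ≤ p and |y| > 0.
Since the first p symbols of w are all a's and |xy| ≤ p, y lies entirely in the leading a-block: y = a^k for some k with 1 ≤ k ≤ p.
Pump with i = 2: xy^2z = a^{p+k} b^p a^p b^p, of length 4p+k. Suppose this equals vv. The string starts with a and ends with b, so v does too; thus the boundary between the two copies of v is a b→a transition. There is exactly one such transition, at position 2p+k, so |v| = 2p+k and |vv| = 4p+2k ≠ 4p+k since k ≥ 1. So xy^2z ∉ L.
Contradiction. Therefore L is not regular.

a^{p+k} b^p a^p b^p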